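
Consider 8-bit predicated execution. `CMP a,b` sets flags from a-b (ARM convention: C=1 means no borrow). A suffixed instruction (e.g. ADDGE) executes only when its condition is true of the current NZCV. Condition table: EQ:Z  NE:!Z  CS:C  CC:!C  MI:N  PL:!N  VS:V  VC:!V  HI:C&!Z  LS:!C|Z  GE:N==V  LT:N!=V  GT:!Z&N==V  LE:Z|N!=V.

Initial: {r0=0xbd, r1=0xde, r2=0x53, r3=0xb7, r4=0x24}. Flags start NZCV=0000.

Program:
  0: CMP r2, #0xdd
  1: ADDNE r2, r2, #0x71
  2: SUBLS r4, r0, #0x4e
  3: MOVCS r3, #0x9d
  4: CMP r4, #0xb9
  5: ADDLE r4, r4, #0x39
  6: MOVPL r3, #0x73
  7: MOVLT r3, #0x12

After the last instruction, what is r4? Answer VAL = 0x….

VAL = 0x6f

0: ✓ CMP  NZCV=0000
1: ✓ ADDNE  r2←0xc4
2: ✓ SUBLS  r4←0x6f
3: · MOVCS
4: ✓ CMP  NZCV=1001
5: · ADDLE
6: · MOVPL
7: · MOVLT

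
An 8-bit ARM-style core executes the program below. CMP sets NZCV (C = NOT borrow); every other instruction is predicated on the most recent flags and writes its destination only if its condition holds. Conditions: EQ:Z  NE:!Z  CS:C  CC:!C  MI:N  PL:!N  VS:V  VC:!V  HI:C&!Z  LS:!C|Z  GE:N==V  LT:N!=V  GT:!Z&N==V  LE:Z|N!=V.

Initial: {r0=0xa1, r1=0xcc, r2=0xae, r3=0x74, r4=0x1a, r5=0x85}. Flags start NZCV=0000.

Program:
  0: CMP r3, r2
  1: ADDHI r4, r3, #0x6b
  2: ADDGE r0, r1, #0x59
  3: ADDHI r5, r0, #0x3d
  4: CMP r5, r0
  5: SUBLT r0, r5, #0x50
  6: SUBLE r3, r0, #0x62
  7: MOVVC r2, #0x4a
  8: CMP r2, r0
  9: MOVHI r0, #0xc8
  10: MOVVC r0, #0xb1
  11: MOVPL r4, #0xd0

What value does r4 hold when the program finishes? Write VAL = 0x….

VAL = 0xd0

[0] flags=1001 → (cmp)
[1] flags=1001 HI?F → skip
[2] flags=1001 GE?T → r0=0x25
[3] flags=1001 HI?F → skip
[4] flags=0011 → (cmp)
[5] flags=0011 LT?T → r0=0x35
[6] flags=0011 LE?T → r3=0xd3
[7] flags=0011 VC?F → skip
[8] flags=0011 → (cmp)
[9] flags=0011 HI?T → r0=0xc8
[10] flags=0011 VC?F → skip
[11] flags=0011 PL?T → r4=0xd0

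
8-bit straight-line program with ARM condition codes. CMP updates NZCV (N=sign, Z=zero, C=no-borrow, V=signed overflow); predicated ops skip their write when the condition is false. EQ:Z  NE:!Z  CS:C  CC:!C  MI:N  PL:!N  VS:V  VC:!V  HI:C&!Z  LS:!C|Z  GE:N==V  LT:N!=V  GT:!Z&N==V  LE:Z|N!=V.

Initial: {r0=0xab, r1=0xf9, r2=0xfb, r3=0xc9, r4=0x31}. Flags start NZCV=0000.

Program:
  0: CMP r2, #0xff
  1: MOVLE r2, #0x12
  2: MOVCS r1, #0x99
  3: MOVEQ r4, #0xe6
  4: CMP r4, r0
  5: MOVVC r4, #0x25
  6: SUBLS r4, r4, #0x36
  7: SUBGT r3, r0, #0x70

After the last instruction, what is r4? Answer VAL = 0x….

0: ✓ CMP  NZCV=1000
1: ✓ MOVLE  r2←0x12
2: · MOVCS
3: · MOVEQ
4: ✓ CMP  NZCV=1001
5: · MOVVC
6: ✓ SUBLS  r4←0xfb
7: ✓ SUBGT  r3←0x3b

VAL = 0xfb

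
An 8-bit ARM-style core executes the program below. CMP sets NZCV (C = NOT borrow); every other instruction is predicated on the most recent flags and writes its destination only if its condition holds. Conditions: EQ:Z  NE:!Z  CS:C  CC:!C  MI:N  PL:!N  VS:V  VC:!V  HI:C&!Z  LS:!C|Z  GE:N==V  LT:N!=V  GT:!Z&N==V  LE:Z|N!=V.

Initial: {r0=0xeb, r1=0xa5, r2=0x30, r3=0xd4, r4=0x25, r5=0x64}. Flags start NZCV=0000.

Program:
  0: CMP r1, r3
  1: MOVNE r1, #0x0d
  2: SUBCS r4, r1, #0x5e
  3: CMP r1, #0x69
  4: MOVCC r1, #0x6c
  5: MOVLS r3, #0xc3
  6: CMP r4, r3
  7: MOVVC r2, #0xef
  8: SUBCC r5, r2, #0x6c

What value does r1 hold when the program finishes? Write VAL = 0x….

VAL = 0x6c

[0] flags=1000 → (cmp)
[1] flags=1000 NE?T → r1=0x0d
[2] flags=1000 CS?F → skip
[3] flags=1000 → (cmp)
[4] flags=1000 CC?T → r1=0x6c
[5] flags=1000 LS?T → r3=0xc3
[6] flags=0000 → (cmp)
[7] flags=0000 VC?T → r2=0xef
[8] flags=0000 CC?T → r5=0x83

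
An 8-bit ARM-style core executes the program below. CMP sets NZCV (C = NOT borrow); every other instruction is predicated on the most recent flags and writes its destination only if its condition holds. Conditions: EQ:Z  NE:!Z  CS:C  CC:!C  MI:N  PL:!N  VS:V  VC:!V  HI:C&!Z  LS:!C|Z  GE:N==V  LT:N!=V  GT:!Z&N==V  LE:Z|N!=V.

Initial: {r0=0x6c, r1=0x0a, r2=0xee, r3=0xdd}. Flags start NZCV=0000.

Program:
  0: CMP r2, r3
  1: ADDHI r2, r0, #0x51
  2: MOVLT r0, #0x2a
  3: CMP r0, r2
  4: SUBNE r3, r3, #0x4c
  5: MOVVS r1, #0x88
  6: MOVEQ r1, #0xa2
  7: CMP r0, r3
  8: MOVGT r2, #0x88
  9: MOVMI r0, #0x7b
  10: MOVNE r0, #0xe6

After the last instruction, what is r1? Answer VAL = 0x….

VAL = 0x88

[0] flags=0010 → (cmp)
[1] flags=0010 HI?T → r2=0xbd
[2] flags=0010 LT?F → skip
[3] flags=1001 → (cmp)
[4] flags=1001 NE?T → r3=0x91
[5] flags=1001 VS?T → r1=0x88
[6] flags=1001 EQ?F → skip
[7] flags=1001 → (cmp)
[8] flags=1001 GT?T → r2=0x88
[9] flags=1001 MI?T → r0=0x7b
[10] flags=1001 NE?T → r0=0xe6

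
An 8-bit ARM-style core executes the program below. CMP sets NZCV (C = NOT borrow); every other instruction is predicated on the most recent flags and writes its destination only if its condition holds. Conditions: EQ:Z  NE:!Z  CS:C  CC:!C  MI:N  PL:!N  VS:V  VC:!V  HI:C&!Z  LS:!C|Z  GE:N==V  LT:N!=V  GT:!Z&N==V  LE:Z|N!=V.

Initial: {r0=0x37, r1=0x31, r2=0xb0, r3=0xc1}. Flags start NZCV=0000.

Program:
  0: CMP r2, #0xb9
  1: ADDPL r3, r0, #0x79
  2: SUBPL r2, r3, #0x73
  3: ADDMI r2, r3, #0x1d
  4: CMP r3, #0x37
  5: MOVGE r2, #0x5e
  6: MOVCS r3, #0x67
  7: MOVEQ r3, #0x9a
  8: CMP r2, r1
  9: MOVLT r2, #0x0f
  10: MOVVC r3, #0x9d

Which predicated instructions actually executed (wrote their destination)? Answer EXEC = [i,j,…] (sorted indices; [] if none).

[0] flags=1000 → (cmp)
[1] flags=1000 PL?F → skip
[2] flags=1000 PL?F → skip
[3] flags=1000 MI?T → r2=0xde
[4] flags=1010 → (cmp)
[5] flags=1010 GE?F → skip
[6] flags=1010 CS?T → r3=0x67
[7] flags=1010 EQ?F → skip
[8] flags=1010 → (cmp)
[9] flags=1010 LT?T → r2=0x0f
[10] flags=1010 VC?T → r3=0x9d

EXEC = [3,6,9,10]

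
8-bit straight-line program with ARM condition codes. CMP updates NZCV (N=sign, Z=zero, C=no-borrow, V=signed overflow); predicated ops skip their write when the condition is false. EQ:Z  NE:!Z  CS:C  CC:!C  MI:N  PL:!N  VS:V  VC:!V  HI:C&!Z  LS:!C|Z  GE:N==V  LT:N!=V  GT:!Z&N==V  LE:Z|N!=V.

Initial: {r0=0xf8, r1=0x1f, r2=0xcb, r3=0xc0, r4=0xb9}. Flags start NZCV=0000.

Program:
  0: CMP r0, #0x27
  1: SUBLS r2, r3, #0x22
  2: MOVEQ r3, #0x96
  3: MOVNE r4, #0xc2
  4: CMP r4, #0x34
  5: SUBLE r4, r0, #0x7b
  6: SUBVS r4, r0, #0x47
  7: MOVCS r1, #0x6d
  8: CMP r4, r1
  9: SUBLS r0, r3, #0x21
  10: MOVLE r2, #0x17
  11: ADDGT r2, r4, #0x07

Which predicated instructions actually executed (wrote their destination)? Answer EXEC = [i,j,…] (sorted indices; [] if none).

0: ✓ CMP  NZCV=1010
1: · SUBLS
2: · MOVEQ
3: ✓ MOVNE  r4←0xc2
4: ✓ CMP  NZCV=1010
5: ✓ SUBLE  r4←0x7d
6: · SUBVS
7: ✓ MOVCS  r1←0x6d
8: ✓ CMP  NZCV=0010
9: · SUBLS
10: · MOVLE
11: ✓ ADDGT  r2←0x84

EXEC = [3,5,7,11]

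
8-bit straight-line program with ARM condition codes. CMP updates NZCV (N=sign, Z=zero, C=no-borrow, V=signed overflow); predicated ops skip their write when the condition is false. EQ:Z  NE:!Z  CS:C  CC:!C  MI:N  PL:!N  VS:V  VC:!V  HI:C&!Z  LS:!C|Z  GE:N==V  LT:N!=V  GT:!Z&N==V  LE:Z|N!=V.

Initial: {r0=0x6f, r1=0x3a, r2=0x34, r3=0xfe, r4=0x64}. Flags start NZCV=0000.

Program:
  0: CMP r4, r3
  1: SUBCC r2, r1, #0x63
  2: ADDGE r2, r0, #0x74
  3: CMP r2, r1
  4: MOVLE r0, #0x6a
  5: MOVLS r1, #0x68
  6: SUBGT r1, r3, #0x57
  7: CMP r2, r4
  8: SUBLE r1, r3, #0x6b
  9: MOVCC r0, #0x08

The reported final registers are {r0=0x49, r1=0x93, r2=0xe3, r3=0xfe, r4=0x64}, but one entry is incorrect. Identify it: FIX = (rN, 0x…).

FIX = (r0, 0x6a)

[0] flags=0000 → (cmp)
[1] flags=0000 CC?T → r2=0xd7
[2] flags=0000 GE?T → r2=0xe3
[3] flags=1010 → (cmp)
[4] flags=1010 LE?T → r0=0x6a
[5] flags=1010 LS?F → skip
[6] flags=1010 GT?F → skip
[7] flags=0011 → (cmp)
[8] flags=0011 LE?T → r1=0x93
[9] flags=0011 CC?F → skip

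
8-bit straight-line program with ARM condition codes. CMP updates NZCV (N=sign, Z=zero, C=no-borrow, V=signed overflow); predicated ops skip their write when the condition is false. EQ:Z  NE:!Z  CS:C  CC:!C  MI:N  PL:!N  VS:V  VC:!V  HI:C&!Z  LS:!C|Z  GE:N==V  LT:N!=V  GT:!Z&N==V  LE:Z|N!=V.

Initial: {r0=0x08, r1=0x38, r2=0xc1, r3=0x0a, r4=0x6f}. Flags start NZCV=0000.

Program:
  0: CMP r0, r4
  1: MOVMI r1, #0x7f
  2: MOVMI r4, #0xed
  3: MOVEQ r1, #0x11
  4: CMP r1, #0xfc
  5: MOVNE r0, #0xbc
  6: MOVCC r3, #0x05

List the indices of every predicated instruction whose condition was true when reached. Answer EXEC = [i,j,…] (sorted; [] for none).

0: ✓ CMP  NZCV=1000
1: ✓ MOVMI  r1←0x7f
2: ✓ MOVMI  r4←0xed
3: · MOVEQ
4: ✓ CMP  NZCV=1001
5: ✓ MOVNE  r0←0xbc
6: ✓ MOVCC  r3←0x05

EXEC = [1,2,5,6]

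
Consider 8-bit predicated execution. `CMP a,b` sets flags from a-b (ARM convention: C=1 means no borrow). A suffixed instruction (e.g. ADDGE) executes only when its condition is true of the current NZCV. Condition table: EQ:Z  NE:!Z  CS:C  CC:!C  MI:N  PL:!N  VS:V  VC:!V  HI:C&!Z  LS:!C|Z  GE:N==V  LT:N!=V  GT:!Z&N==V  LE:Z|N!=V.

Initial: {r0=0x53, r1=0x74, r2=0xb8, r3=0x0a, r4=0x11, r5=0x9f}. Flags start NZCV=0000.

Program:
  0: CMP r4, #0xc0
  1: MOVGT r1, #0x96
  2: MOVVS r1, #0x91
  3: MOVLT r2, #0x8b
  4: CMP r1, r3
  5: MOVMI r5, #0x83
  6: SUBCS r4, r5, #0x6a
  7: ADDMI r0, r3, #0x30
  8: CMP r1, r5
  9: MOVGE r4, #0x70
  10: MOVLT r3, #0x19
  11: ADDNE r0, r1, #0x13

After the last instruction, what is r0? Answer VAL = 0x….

VAL = 0xa9

0: ✓ CMP  NZCV=0000
1: ✓ MOVGT  r1←0x96
2: · MOVVS
3: · MOVLT
4: ✓ CMP  NZCV=1010
5: ✓ MOVMI  r5←0x83
6: ✓ SUBCS  r4←0x19
7: ✓ ADDMI  r0←0x3a
8: ✓ CMP  NZCV=0010
9: ✓ MOVGE  r4←0x70
10: · MOVLT
11: ✓ ADDNE  r0←0xa9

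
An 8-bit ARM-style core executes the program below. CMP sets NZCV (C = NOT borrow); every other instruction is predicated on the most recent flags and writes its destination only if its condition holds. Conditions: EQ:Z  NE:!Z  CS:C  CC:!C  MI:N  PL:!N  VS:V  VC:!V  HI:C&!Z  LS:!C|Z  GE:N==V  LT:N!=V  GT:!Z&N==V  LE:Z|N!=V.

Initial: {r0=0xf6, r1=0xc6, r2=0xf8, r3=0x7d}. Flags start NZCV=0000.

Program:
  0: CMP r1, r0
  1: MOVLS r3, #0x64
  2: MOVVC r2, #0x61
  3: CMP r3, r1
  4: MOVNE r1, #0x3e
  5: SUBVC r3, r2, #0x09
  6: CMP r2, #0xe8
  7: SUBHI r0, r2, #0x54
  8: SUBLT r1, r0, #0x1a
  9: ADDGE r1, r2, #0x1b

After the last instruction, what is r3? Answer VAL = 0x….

VAL = 0x64

0: ✓ CMP  NZCV=1000
1: ✓ MOVLS  r3←0x64
2: ✓ MOVVC  r2←0x61
3: ✓ CMP  NZCV=1001
4: ✓ MOVNE  r1←0x3e
5: · SUBVC
6: ✓ CMP  NZCV=0000
7: · SUBHI
8: · SUBLT
9: ✓ ADDGE  r1←0x7c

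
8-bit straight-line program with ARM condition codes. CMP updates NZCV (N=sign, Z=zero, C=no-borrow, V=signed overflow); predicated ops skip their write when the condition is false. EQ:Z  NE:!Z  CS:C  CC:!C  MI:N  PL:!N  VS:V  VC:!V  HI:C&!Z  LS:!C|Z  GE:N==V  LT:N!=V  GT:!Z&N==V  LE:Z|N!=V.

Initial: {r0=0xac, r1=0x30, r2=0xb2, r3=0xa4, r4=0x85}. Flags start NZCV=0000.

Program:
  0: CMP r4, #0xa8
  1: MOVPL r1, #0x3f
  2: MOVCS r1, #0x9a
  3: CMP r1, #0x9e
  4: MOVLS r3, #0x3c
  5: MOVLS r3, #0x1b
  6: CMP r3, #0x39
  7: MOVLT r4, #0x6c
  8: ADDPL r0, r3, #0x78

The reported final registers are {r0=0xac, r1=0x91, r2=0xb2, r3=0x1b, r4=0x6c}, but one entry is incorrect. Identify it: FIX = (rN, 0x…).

0: ✓ CMP  NZCV=1000
1: · MOVPL
2: · MOVCS
3: ✓ CMP  NZCV=1001
4: ✓ MOVLS  r3←0x3c
5: ✓ MOVLS  r3←0x1b
6: ✓ CMP  NZCV=1000
7: ✓ MOVLT  r4←0x6c
8: · ADDPL

FIX = (r1, 0x30)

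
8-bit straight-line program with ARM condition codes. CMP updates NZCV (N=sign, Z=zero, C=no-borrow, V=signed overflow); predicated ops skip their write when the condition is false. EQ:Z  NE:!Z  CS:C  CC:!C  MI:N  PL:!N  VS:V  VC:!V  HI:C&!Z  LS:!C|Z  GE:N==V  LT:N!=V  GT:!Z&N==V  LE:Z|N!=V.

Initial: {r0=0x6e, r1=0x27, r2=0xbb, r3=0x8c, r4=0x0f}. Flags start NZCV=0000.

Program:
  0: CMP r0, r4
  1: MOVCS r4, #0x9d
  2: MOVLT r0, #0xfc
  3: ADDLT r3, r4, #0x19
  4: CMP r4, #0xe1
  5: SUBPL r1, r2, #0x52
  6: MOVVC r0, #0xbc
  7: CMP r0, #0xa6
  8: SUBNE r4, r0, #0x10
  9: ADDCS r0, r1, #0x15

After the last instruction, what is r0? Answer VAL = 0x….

0: ✓ CMP  NZCV=0010
1: ✓ MOVCS  r4←0x9d
2: · MOVLT
3: · ADDLT
4: ✓ CMP  NZCV=1000
5: · SUBPL
6: ✓ MOVVC  r0←0xbc
7: ✓ CMP  NZCV=0010
8: ✓ SUBNE  r4←0xac
9: ✓ ADDCS  r0←0x3c

VAL = 0x3c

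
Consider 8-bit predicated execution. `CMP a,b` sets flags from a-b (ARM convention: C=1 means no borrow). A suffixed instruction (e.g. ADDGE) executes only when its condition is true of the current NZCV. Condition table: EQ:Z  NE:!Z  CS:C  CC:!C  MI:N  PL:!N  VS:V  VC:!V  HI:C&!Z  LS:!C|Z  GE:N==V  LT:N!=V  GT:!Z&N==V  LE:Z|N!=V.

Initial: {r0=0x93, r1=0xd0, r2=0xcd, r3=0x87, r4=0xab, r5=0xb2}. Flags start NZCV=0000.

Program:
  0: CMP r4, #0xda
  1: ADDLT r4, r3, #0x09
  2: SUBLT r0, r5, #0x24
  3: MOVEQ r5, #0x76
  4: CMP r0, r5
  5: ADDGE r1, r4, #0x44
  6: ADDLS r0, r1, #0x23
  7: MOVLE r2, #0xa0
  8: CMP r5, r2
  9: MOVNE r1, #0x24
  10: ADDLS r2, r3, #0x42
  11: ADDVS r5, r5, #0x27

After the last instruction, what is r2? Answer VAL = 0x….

0: ✓ CMP  NZCV=1000
1: ✓ ADDLT  r4←0x90
2: ✓ SUBLT  r0←0x8e
3: · MOVEQ
4: ✓ CMP  NZCV=1000
5: · ADDGE
6: ✓ ADDLS  r0←0xf3
7: ✓ MOVLE  r2←0xa0
8: ✓ CMP  NZCV=0010
9: ✓ MOVNE  r1←0x24
10: · ADDLS
11: · ADDVS

VAL = 0xa0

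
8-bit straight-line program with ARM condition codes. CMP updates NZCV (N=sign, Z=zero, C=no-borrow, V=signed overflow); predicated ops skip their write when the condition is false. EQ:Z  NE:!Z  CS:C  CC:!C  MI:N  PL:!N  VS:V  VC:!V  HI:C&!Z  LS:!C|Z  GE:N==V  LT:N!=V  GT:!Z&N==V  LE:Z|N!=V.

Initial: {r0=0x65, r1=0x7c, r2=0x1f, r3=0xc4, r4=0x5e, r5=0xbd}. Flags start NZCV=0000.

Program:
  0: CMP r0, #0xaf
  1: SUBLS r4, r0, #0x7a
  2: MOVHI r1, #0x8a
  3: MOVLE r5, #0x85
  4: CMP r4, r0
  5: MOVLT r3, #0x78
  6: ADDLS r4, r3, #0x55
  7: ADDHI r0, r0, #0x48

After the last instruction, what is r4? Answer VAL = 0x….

VAL = 0xeb

0: ✓ CMP  NZCV=1001
1: ✓ SUBLS  r4←0xeb
2: · MOVHI
3: · MOVLE
4: ✓ CMP  NZCV=1010
5: ✓ MOVLT  r3←0x78
6: · ADDLS
7: ✓ ADDHI  r0←0xad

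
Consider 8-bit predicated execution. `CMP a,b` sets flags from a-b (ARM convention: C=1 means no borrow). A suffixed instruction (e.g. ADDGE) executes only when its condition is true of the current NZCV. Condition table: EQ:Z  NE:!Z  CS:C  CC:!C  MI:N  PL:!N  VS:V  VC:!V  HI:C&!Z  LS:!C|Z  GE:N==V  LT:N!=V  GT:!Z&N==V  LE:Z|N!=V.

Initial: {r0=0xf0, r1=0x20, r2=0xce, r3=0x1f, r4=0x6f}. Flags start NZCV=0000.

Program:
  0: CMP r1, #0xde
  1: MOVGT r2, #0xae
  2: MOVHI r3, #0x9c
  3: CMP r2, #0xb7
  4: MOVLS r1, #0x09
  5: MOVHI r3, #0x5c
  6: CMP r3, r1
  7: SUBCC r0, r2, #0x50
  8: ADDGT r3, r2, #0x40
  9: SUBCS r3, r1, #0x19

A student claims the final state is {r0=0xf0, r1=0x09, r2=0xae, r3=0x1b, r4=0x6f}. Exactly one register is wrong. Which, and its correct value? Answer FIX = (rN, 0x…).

[0] flags=0000 → (cmp)
[1] flags=0000 GT?T → r2=0xae
[2] flags=0000 HI?F → skip
[3] flags=1000 → (cmp)
[4] flags=1000 LS?T → r1=0x09
[5] flags=1000 HI?F → skip
[6] flags=0010 → (cmp)
[7] flags=0010 CC?F → skip
[8] flags=0010 GT?T → r3=0xee
[9] flags=0010 CS?T → r3=0xf0

FIX = (r3, 0xf0)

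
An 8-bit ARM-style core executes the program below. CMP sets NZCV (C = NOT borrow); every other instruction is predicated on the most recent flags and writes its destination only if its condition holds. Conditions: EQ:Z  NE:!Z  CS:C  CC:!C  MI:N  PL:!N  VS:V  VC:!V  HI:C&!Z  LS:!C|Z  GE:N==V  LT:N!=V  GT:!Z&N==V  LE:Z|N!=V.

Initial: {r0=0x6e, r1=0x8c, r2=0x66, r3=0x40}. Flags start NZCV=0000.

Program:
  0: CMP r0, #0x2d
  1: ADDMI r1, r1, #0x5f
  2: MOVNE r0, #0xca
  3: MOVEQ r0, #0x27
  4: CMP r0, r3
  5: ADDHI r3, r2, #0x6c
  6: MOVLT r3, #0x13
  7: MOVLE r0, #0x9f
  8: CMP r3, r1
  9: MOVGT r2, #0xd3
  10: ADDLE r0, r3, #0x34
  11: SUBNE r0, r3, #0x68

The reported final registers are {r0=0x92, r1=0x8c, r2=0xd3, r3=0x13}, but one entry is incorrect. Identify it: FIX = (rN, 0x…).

FIX = (r0, 0xab)

0: ✓ CMP  NZCV=0010
1: · ADDMI
2: ✓ MOVNE  r0←0xca
3: · MOVEQ
4: ✓ CMP  NZCV=1010
5: ✓ ADDHI  r3←0xd2
6: ✓ MOVLT  r3←0x13
7: ✓ MOVLE  r0←0x9f
8: ✓ CMP  NZCV=1001
9: ✓ MOVGT  r2←0xd3
10: · ADDLE
11: ✓ SUBNE  r0←0xab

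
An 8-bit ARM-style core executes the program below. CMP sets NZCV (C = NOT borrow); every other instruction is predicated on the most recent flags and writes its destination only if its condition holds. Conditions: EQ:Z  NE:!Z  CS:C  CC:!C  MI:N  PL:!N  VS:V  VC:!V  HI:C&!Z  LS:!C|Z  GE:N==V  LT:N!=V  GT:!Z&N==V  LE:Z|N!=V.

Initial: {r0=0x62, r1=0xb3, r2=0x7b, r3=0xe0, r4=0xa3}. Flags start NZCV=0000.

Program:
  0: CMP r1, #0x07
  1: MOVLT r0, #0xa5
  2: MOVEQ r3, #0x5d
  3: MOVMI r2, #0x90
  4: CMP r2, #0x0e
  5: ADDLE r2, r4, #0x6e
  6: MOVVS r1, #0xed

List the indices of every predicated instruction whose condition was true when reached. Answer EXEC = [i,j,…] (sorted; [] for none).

EXEC = [1,3,5]

[0] flags=1010 → (cmp)
[1] flags=1010 LT?T → r0=0xa5
[2] flags=1010 EQ?F → skip
[3] flags=1010 MI?T → r2=0x90
[4] flags=1010 → (cmp)
[5] flags=1010 LE?T → r2=0x11
[6] flags=1010 VS?F → skip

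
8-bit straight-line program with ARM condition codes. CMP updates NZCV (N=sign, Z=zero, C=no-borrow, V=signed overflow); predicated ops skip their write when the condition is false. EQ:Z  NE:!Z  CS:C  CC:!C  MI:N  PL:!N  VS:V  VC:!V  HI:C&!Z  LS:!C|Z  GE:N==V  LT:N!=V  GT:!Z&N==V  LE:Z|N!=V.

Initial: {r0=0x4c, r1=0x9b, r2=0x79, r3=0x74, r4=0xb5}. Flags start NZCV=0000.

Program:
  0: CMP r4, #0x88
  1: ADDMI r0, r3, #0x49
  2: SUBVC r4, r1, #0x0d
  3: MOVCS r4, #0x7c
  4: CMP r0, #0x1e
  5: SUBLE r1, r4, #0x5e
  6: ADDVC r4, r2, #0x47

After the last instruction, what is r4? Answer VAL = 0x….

VAL = 0xc0

[0] flags=0010 → (cmp)
[1] flags=0010 MI?F → skip
[2] flags=0010 VC?T → r4=0x8e
[3] flags=0010 CS?T → r4=0x7c
[4] flags=0010 → (cmp)
[5] flags=0010 LE?F → skip
[6] flags=0010 VC?T → r4=0xc0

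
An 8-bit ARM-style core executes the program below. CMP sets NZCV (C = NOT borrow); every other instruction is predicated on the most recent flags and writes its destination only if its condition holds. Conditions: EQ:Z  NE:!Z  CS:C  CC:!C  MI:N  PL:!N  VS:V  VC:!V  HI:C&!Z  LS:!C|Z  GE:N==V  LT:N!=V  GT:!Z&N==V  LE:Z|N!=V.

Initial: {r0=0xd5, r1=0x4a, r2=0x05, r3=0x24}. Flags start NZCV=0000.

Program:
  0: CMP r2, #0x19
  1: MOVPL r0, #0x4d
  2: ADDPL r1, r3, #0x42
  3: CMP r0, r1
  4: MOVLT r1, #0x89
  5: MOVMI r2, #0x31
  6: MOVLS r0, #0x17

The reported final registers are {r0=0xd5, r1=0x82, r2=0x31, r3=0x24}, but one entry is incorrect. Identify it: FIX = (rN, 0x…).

0: ✓ CMP  NZCV=1000
1: · MOVPL
2: · ADDPL
3: ✓ CMP  NZCV=1010
4: ✓ MOVLT  r1←0x89
5: ✓ MOVMI  r2←0x31
6: · MOVLS

FIX = (r1, 0x89)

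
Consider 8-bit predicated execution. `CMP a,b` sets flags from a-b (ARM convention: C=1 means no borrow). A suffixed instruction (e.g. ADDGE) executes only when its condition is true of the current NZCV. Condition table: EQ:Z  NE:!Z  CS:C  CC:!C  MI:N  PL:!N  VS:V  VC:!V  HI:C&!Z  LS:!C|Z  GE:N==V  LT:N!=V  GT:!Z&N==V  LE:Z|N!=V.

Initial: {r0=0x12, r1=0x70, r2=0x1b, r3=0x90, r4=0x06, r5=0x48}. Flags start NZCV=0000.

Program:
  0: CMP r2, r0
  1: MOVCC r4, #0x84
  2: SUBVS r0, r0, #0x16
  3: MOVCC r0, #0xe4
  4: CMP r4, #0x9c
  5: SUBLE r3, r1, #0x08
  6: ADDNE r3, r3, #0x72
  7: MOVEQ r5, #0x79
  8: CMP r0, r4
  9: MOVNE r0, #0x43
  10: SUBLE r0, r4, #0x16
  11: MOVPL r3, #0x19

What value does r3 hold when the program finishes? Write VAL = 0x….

0: ✓ CMP  NZCV=0010
1: · MOVCC
2: · SUBVS
3: · MOVCC
4: ✓ CMP  NZCV=0000
5: · SUBLE
6: ✓ ADDNE  r3←0x02
7: · MOVEQ
8: ✓ CMP  NZCV=0010
9: ✓ MOVNE  r0←0x43
10: · SUBLE
11: ✓ MOVPL  r3←0x19

VAL = 0x19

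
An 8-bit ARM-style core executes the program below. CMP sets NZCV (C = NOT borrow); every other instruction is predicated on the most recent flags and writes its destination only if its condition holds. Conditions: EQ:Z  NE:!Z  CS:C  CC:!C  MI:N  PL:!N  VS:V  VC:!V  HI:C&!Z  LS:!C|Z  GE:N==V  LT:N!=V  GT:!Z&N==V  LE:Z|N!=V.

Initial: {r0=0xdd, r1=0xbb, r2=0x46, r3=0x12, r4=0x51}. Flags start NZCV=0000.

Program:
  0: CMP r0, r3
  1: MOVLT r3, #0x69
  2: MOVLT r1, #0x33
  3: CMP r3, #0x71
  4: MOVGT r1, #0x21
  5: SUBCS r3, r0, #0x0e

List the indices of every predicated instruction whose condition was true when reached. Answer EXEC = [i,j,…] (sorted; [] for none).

EXEC = [1,2]

[0] flags=1010 → (cmp)
[1] flags=1010 LT?T → r3=0x69
[2] flags=1010 LT?T → r1=0x33
[3] flags=1000 → (cmp)
[4] flags=1000 GT?F → skip
[5] flags=1000 CS?F → skip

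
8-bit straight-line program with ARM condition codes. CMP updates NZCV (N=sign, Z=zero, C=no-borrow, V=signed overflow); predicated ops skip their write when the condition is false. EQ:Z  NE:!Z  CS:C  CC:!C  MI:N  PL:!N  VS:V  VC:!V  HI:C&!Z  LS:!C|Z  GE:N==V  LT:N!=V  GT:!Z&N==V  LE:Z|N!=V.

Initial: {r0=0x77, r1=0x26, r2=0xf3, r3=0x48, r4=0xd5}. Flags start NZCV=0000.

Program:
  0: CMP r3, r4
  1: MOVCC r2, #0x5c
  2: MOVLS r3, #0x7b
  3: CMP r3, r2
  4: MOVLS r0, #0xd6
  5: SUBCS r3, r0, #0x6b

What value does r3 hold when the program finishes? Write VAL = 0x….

[0] flags=0000 → (cmp)
[1] flags=0000 CC?T → r2=0x5c
[2] flags=0000 LS?T → r3=0x7b
[3] flags=0010 → (cmp)
[4] flags=0010 LS?F → skip
[5] flags=0010 CS?T → r3=0x0c

VAL = 0x0c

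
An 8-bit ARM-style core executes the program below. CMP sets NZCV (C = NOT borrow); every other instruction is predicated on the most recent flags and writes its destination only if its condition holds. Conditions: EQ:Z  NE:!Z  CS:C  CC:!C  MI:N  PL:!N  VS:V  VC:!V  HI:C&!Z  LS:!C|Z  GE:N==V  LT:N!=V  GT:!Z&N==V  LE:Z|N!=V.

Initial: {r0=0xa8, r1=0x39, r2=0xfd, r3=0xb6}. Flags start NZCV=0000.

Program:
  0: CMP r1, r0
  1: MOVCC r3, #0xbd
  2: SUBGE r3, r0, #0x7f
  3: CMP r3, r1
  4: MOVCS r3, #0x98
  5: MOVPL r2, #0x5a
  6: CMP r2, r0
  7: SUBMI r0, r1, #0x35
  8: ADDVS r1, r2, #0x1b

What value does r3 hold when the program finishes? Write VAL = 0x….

VAL = 0x29

0: ✓ CMP  NZCV=1001
1: ✓ MOVCC  r3←0xbd
2: ✓ SUBGE  r3←0x29
3: ✓ CMP  NZCV=1000
4: · MOVCS
5: · MOVPL
6: ✓ CMP  NZCV=0010
7: · SUBMI
8: · ADDVS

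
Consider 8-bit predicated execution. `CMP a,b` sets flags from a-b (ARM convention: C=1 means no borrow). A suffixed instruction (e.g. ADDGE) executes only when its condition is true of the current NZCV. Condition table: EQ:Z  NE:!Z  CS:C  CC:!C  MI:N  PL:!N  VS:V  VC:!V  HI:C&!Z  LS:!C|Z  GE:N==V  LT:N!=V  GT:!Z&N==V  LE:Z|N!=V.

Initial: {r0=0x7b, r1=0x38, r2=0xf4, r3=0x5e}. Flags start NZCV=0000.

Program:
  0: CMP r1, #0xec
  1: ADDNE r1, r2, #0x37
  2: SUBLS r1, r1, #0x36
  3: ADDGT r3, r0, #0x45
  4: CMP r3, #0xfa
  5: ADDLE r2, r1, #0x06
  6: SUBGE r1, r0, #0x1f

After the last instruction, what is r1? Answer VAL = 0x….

[0] flags=0000 → (cmp)
[1] flags=0000 NE?T → r1=0x2b
[2] flags=0000 LS?T → r1=0xf5
[3] flags=0000 GT?T → r3=0xc0
[4] flags=1000 → (cmp)
[5] flags=1000 LE?T → r2=0xfb
[6] flags=1000 GE?F → skip

VAL = 0xf5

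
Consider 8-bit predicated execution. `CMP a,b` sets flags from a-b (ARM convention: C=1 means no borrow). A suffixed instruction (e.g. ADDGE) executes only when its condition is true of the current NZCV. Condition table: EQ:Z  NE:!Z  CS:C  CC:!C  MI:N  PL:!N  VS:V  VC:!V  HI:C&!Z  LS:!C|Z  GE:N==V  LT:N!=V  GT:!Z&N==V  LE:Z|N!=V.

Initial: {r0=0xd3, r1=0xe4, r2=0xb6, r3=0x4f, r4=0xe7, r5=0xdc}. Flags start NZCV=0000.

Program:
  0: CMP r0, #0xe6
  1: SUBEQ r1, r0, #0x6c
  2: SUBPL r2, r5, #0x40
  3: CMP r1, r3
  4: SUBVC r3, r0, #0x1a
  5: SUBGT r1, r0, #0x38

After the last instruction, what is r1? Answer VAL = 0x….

[0] flags=1000 → (cmp)
[1] flags=1000 EQ?F → skip
[2] flags=1000 PL?F → skip
[3] flags=1010 → (cmp)
[4] flags=1010 VC?T → r3=0xb9
[5] flags=1010 GT?F → skip

VAL = 0xe4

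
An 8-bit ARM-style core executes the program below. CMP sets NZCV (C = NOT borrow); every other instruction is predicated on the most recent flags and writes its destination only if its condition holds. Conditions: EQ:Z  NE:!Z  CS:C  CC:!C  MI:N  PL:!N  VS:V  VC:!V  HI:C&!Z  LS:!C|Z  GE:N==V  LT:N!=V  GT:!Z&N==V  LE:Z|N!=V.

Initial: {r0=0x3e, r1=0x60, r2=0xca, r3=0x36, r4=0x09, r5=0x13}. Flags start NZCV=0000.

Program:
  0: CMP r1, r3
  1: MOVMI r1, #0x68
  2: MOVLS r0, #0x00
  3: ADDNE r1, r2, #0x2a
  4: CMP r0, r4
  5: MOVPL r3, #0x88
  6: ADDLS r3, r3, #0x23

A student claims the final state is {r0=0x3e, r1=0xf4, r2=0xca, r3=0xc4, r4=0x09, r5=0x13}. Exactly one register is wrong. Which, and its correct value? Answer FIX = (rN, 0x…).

FIX = (r3, 0x88)

[0] flags=0010 → (cmp)
[1] flags=0010 MI?F → skip
[2] flags=0010 LS?F → skip
[3] flags=0010 NE?T → r1=0xf4
[4] flags=0010 → (cmp)
[5] flags=0010 PL?T → r3=0x88
[6] flags=0010 LS?F → skip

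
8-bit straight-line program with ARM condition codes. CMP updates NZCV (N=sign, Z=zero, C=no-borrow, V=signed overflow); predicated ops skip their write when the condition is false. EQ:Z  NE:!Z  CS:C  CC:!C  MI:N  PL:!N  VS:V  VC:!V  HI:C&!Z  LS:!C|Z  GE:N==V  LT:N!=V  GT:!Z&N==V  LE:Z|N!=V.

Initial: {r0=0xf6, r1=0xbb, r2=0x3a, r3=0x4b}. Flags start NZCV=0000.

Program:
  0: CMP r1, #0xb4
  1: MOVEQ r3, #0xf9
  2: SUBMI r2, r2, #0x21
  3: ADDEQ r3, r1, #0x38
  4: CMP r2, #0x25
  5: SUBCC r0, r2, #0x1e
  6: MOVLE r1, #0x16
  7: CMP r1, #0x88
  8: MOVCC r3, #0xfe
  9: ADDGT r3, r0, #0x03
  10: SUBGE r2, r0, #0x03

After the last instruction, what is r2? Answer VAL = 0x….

0: ✓ CMP  NZCV=0010
1: · MOVEQ
2: · SUBMI
3: · ADDEQ
4: ✓ CMP  NZCV=0010
5: · SUBCC
6: · MOVLE
7: ✓ CMP  NZCV=0010
8: · MOVCC
9: ✓ ADDGT  r3←0xf9
10: ✓ SUBGE  r2←0xf3

VAL = 0xf3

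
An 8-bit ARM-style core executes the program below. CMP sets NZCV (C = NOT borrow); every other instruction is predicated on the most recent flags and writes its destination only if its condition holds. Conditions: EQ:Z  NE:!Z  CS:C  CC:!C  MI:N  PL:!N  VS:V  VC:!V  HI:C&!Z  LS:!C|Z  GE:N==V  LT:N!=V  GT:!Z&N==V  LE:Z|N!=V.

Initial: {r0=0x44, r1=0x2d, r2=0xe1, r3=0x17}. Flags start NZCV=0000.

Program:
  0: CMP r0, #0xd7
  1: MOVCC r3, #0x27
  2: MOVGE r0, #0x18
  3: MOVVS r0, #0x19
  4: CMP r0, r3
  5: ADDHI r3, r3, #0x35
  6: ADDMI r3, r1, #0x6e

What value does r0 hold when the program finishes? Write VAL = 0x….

VAL = 0x18

[0] flags=0000 → (cmp)
[1] flags=0000 CC?T → r3=0x27
[2] flags=0000 GE?T → r0=0x18
[3] flags=0000 VS?F → skip
[4] flags=1000 → (cmp)
[5] flags=1000 HI?F → skip
[6] flags=1000 MI?T → r3=0x9b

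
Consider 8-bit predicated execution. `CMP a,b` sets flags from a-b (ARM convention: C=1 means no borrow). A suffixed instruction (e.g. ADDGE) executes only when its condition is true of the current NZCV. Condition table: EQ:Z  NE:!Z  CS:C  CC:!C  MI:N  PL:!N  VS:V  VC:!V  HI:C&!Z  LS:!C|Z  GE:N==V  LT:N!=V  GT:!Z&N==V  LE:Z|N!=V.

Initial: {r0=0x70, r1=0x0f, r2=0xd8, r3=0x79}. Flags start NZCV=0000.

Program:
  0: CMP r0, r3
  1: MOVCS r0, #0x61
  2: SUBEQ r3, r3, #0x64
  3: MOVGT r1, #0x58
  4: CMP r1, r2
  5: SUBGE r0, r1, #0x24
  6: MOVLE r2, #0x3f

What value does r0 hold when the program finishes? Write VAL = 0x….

VAL = 0xeb

0: ✓ CMP  NZCV=1000
1: · MOVCS
2: · SUBEQ
3: · MOVGT
4: ✓ CMP  NZCV=0000
5: ✓ SUBGE  r0←0xeb
6: · MOVLE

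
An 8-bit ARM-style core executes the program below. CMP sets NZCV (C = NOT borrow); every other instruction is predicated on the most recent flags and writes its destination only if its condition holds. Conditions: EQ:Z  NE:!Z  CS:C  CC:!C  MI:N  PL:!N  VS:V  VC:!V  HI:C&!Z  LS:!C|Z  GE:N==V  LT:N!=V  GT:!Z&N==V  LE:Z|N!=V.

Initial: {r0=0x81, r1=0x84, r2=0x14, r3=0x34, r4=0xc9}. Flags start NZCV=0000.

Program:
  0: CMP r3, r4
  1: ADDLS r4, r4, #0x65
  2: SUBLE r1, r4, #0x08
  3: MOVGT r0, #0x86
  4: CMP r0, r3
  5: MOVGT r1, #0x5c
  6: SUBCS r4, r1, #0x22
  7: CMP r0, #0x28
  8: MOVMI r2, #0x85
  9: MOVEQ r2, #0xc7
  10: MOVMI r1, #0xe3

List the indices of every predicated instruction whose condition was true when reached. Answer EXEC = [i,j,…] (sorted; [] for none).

EXEC = [1,3,6]

[0] flags=0000 → (cmp)
[1] flags=0000 LS?T → r4=0x2e
[2] flags=0000 LE?F → skip
[3] flags=0000 GT?T → r0=0x86
[4] flags=0011 → (cmp)
[5] flags=0011 GT?F → skip
[6] flags=0011 CS?T → r4=0x62
[7] flags=0011 → (cmp)
[8] flags=0011 MI?F → skip
[9] flags=0011 EQ?F → skip
[10] flags=0011 MI?F → skip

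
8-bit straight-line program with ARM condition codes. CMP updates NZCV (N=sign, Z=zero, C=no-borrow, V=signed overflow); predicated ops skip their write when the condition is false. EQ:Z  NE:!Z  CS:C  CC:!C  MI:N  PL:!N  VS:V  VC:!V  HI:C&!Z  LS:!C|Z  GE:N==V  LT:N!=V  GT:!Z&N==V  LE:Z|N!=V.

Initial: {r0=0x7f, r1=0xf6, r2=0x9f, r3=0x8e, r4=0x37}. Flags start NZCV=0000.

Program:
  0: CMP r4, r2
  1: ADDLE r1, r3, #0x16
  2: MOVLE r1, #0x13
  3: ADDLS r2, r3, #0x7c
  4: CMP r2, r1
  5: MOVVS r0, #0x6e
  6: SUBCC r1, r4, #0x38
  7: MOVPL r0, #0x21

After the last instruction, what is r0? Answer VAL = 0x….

0: ✓ CMP  NZCV=1001
1: · ADDLE
2: · MOVLE
3: ✓ ADDLS  r2←0x0a
4: ✓ CMP  NZCV=0000
5: · MOVVS
6: ✓ SUBCC  r1←0xff
7: ✓ MOVPL  r0←0x21

VAL = 0x21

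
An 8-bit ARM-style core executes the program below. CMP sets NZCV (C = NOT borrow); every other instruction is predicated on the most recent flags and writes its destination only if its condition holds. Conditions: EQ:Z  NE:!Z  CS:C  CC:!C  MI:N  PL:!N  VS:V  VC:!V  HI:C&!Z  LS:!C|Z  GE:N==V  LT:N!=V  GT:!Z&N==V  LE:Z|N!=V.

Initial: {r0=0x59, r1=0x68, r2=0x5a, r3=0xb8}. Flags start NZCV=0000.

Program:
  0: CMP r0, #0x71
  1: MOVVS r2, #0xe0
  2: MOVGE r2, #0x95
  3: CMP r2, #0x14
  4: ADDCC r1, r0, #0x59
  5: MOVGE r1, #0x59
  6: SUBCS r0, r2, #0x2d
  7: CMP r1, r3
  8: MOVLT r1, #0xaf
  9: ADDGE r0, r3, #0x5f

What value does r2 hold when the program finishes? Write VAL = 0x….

VAL = 0x5a

0: ✓ CMP  NZCV=1000
1: · MOVVS
2: · MOVGE
3: ✓ CMP  NZCV=0010
4: · ADDCC
5: ✓ MOVGE  r1←0x59
6: ✓ SUBCS  r0←0x2d
7: ✓ CMP  NZCV=1001
8: · MOVLT
9: ✓ ADDGE  r0←0x17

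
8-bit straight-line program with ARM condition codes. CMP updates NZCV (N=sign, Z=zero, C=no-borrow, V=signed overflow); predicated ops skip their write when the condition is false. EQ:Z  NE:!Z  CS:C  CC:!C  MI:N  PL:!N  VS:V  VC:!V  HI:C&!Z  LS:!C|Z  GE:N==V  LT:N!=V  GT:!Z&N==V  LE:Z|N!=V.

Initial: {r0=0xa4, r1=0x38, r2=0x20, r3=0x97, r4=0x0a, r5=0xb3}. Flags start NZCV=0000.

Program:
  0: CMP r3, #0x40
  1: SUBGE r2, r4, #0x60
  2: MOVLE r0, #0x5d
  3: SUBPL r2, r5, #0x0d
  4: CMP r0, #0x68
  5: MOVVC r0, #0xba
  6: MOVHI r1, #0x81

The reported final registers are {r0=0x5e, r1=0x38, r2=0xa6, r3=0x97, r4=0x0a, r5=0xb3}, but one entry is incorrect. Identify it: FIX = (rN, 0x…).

FIX = (r0, 0xba)

0: ✓ CMP  NZCV=0011
1: · SUBGE
2: ✓ MOVLE  r0←0x5d
3: ✓ SUBPL  r2←0xa6
4: ✓ CMP  NZCV=1000
5: ✓ MOVVC  r0←0xba
6: · MOVHI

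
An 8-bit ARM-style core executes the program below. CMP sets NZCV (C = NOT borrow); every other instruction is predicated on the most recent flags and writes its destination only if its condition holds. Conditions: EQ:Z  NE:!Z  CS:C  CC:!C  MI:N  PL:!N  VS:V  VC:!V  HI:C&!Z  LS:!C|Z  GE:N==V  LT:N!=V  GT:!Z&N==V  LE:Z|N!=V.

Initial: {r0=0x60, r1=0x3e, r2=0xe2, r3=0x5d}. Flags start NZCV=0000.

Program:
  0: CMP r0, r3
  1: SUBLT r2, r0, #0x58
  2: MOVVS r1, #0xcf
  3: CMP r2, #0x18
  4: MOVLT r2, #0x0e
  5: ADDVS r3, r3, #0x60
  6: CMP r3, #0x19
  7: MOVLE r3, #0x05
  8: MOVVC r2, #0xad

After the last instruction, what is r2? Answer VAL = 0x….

0: ✓ CMP  NZCV=0010
1: · SUBLT
2: · MOVVS
3: ✓ CMP  NZCV=1010
4: ✓ MOVLT  r2←0x0e
5: · ADDVS
6: ✓ CMP  NZCV=0010
7: · MOVLE
8: ✓ MOVVC  r2←0xad

VAL = 0xad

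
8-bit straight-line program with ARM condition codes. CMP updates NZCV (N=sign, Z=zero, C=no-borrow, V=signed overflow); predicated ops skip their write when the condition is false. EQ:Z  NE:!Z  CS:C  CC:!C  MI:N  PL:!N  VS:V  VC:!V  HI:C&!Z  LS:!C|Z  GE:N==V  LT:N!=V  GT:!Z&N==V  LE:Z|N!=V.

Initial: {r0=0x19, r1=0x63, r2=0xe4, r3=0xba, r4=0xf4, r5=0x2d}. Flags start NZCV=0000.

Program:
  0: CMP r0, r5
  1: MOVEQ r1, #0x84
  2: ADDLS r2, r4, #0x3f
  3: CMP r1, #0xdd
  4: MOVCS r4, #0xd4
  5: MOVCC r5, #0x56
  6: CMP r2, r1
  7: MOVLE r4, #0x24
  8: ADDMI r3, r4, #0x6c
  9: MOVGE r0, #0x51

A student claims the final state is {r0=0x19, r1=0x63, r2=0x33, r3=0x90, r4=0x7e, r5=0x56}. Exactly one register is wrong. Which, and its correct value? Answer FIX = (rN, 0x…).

[0] flags=1000 → (cmp)
[1] flags=1000 EQ?F → skip
[2] flags=1000 LS?T → r2=0x33
[3] flags=1001 → (cmp)
[4] flags=1001 CS?F → skip
[5] flags=1001 CC?T → r5=0x56
[6] flags=1000 → (cmp)
[7] flags=1000 LE?T → r4=0x24
[8] flags=1000 MI?T → r3=0x90
[9] flags=1000 GE?F → skip

FIX = (r4, 0x24)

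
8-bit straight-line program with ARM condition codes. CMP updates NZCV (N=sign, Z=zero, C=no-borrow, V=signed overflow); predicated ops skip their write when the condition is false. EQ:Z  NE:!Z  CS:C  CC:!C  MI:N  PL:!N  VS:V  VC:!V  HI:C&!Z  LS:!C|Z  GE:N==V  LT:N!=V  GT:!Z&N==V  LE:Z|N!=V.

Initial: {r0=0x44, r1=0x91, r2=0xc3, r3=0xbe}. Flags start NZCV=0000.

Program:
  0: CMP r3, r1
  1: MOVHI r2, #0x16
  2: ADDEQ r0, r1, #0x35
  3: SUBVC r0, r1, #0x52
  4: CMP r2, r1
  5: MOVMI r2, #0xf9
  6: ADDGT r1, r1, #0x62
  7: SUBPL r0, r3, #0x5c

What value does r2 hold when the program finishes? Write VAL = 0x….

VAL = 0xf9

0: ✓ CMP  NZCV=0010
1: ✓ MOVHI  r2←0x16
2: · ADDEQ
3: ✓ SUBVC  r0←0x3f
4: ✓ CMP  NZCV=1001
5: ✓ MOVMI  r2←0xf9
6: ✓ ADDGT  r1←0xf3
7: · SUBPL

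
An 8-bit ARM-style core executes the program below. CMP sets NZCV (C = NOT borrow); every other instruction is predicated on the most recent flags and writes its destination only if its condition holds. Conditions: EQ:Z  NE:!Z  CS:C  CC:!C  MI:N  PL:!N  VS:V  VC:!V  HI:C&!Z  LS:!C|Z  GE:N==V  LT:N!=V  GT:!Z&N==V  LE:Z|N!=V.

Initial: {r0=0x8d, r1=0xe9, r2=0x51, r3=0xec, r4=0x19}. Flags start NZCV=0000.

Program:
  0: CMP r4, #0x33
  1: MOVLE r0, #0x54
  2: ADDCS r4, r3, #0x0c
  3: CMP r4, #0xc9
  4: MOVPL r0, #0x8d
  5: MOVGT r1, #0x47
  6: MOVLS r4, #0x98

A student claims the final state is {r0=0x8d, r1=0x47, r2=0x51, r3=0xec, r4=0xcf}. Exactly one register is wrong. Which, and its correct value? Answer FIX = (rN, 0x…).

FIX = (r4, 0x98)

0: ✓ CMP  NZCV=1000
1: ✓ MOVLE  r0←0x54
2: · ADDCS
3: ✓ CMP  NZCV=0000
4: ✓ MOVPL  r0←0x8d
5: ✓ MOVGT  r1←0x47
6: ✓ MOVLS  r4←0x98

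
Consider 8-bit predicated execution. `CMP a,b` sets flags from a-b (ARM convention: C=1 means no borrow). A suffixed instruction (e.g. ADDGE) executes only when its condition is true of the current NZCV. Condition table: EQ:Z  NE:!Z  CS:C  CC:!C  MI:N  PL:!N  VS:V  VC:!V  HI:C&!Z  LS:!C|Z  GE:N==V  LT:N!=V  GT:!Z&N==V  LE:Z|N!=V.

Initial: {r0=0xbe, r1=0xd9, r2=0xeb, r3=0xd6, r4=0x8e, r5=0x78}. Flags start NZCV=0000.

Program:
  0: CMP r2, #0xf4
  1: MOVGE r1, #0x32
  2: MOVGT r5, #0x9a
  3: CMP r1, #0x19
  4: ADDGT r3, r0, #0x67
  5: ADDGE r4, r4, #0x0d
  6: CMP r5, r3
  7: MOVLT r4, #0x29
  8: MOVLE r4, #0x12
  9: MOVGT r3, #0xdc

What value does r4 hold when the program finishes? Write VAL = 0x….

VAL = 0x8e

0: ✓ CMP  NZCV=1000
1: · MOVGE
2: · MOVGT
3: ✓ CMP  NZCV=1010
4: · ADDGT
5: · ADDGE
6: ✓ CMP  NZCV=1001
7: · MOVLT
8: · MOVLE
9: ✓ MOVGT  r3←0xdc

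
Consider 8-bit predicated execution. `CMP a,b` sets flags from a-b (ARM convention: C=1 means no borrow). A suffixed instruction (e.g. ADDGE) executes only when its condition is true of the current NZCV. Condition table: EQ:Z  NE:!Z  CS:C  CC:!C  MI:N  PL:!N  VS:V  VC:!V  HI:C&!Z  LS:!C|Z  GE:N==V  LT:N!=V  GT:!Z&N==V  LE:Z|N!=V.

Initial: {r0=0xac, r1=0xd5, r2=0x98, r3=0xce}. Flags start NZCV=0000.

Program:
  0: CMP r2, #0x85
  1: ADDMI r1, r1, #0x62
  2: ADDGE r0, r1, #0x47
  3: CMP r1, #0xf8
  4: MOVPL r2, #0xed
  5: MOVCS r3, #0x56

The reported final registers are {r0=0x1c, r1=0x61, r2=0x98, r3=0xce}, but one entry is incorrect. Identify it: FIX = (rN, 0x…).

FIX = (r1, 0xd5)

0: ✓ CMP  NZCV=0010
1: · ADDMI
2: ✓ ADDGE  r0←0x1c
3: ✓ CMP  NZCV=1000
4: · MOVPL
5: · MOVCS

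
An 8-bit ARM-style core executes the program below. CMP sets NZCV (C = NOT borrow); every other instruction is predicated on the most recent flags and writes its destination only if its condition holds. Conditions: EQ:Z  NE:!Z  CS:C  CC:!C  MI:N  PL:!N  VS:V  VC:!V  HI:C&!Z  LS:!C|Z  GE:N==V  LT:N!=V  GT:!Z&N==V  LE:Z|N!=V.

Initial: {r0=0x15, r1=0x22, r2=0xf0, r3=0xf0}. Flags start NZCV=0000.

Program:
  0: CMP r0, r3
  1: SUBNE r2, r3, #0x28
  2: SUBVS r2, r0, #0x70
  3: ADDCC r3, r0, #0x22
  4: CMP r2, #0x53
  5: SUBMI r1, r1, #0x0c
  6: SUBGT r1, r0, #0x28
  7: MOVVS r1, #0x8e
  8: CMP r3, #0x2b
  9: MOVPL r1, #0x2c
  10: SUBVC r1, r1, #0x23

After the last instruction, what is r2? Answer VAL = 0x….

0: ✓ CMP  NZCV=0000
1: ✓ SUBNE  r2←0xc8
2: · SUBVS
3: ✓ ADDCC  r3←0x37
4: ✓ CMP  NZCV=0011
5: · SUBMI
6: · SUBGT
7: ✓ MOVVS  r1←0x8e
8: ✓ CMP  NZCV=0010
9: ✓ MOVPL  r1←0x2c
10: ✓ SUBVC  r1←0x09

VAL = 0xc8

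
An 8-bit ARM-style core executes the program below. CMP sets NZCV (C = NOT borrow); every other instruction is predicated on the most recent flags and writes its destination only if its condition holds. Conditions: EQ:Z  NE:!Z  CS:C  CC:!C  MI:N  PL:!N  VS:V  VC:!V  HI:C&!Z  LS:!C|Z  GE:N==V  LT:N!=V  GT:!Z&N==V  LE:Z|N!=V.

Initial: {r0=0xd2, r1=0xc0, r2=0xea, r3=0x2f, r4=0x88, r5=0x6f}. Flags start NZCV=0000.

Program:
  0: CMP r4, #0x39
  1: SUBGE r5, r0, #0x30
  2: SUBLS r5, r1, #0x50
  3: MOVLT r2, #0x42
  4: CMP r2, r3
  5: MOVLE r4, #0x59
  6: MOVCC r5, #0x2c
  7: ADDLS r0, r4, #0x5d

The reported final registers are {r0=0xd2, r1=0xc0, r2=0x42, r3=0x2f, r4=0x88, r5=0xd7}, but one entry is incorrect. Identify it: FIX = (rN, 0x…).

FIX = (r5, 0x6f)

0: ✓ CMP  NZCV=0011
1: · SUBGE
2: · SUBLS
3: ✓ MOVLT  r2←0x42
4: ✓ CMP  NZCV=0010
5: · MOVLE
6: · MOVCC
7: · ADDLS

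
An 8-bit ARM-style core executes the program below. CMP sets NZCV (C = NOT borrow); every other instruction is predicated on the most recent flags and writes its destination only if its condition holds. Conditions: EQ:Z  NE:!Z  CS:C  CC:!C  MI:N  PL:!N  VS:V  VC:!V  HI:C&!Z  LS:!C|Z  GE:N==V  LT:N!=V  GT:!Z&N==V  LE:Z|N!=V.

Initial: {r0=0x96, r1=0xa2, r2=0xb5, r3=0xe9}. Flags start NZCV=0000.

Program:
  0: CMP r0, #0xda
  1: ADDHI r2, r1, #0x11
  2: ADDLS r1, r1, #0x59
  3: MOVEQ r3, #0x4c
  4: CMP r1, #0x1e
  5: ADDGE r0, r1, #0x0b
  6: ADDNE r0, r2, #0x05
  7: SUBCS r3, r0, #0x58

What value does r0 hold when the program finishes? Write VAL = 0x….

VAL = 0xba

[0] flags=1000 → (cmp)
[1] flags=1000 HI?F → skip
[2] flags=1000 LS?T → r1=0xfb
[3] flags=1000 EQ?F → skip
[4] flags=1010 → (cmp)
[5] flags=1010 GE?F → skip
[6] flags=1010 NE?T → r0=0xba
[7] flags=1010 CS?T → r3=0x62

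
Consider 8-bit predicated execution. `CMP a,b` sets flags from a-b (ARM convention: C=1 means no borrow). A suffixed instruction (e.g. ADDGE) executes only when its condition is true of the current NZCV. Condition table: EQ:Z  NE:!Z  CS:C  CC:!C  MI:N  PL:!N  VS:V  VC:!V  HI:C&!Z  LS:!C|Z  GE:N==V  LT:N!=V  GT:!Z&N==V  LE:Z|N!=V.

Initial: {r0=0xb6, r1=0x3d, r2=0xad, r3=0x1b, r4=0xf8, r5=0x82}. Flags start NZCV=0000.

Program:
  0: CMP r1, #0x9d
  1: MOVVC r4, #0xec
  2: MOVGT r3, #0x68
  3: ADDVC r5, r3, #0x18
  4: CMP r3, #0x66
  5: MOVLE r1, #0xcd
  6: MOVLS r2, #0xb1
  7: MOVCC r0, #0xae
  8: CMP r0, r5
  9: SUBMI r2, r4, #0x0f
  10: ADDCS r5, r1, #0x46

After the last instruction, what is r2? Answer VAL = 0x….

[0] flags=1001 → (cmp)
[1] flags=1001 VC?F → skip
[2] flags=1001 GT?T → r3=0x68
[3] flags=1001 VC?F → skip
[4] flags=0010 → (cmp)
[5] flags=0010 LE?F → skip
[6] flags=0010 LS?F → skip
[7] flags=0010 CC?F → skip
[8] flags=0010 → (cmp)
[9] flags=0010 MI?F → skip
[10] flags=0010 CS?T → r5=0x83

VAL = 0xad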